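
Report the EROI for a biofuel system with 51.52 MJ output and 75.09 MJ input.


EROI = E_out / E_in
= 51.52 / 75.09
= 0.6861

0.6861


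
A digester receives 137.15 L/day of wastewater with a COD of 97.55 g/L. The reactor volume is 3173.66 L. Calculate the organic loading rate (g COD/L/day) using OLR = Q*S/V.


OLR = Q * S / V
= 137.15 * 97.55 / 3173.66
= 4.2156 g/L/day

4.2156 g/L/day


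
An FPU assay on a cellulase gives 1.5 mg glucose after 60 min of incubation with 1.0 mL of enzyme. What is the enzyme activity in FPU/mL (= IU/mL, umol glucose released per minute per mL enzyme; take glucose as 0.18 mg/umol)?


Activity = glucose_mg / (0.18 mg/umol * V_mL * t_min)
= 1.5 / (0.18 * 1.0 * 60)
= 0.1389 FPU/mL

0.1389 FPU/mL


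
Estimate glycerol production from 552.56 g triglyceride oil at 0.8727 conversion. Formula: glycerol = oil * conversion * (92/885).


glycerol = oil * conv * (92/885)
= 552.56 * 0.8727 * 92 / 885
= 50.1290 g

50.1290 g


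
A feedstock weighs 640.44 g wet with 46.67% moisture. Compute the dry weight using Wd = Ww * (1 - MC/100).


Wd = Ww * (1 - MC/100)
= 640.44 * (1 - 46.67/100)
= 341.5467 g

341.5467 g


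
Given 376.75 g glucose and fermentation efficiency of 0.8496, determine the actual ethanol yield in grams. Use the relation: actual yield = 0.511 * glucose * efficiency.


Actual ethanol: m = 0.511 * 376.75 * 0.8496
m = 163.5644 g

163.5644 g


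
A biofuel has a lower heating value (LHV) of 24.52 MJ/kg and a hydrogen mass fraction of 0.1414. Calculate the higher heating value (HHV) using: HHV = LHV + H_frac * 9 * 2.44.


HHV = LHV + H_frac * 9 * 2.44
= 24.52 + 0.1414 * 9 * 2.44
= 27.6251 MJ/kg

27.6251 MJ/kg


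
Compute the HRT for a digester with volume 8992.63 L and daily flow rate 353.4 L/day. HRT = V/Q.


HRT = V / Q
= 8992.63 / 353.4
= 25.4460 days

25.4460 days


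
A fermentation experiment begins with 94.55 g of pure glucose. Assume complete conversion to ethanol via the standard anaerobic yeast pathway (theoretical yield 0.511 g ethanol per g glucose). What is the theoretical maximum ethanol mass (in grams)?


Theoretical ethanol yield: m_EtOH = 0.511 * m_glucose
m_EtOH = 0.511 * 94.55 = 48.3150 g

48.3150 g


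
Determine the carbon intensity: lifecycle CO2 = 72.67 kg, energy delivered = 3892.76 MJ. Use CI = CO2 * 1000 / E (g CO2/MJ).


CI = CO2 * 1000 / E
= 72.67 * 1000 / 3892.76
= 18.6680 g CO2/MJ

18.6680 g CO2/MJ


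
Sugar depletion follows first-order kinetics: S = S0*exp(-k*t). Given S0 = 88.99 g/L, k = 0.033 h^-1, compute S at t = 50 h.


S = S0 * exp(-k * t)
S = 88.99 * exp(-0.033 * 50)
S = 17.0905 g/L

17.0905 g/L


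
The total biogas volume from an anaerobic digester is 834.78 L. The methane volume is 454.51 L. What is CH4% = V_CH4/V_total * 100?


CH4% = V_CH4 / V_total * 100
= 454.51 / 834.78 * 100
= 54.4467%

54.4467%


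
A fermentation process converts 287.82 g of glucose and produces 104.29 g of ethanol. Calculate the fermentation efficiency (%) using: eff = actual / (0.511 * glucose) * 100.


Fermentation efficiency = (actual / (0.511 * glucose)) * 100
= (104.29 / (0.511 * 287.82)) * 100
= 70.9089%

70.9089%


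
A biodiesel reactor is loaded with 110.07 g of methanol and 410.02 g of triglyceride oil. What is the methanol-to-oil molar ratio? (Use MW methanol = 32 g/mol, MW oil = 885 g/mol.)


Molar ratio = n_MeOH / n_oil = (MeOH/32) / (oil/885) = (MeOH * 885) / (32 * oil)
= (110.07 * 885) / (32 * 410.02)
= 7.4243

7.4243


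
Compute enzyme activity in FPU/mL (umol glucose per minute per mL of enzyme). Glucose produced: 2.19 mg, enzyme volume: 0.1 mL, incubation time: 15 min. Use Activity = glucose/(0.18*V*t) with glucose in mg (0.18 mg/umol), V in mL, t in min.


Activity = glucose_mg / (0.18 mg/umol * V_mL * t_min)
= 2.19 / (0.18 * 0.1 * 15)
= 8.1111 FPU/mL

8.1111 FPU/mL


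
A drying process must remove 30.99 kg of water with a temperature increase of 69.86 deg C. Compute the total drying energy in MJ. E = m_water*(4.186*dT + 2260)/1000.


E = m_water * (4.186 * dT + 2260) / 1000
= 30.99 * (4.186 * 69.86 + 2260) / 1000
= 79.0999 MJ

79.0999 MJ


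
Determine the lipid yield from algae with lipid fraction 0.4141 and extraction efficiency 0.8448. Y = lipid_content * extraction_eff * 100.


Y = lipid_content * extraction_eff * 100
= 0.4141 * 0.8448 * 100
= 34.9832%

34.9832%


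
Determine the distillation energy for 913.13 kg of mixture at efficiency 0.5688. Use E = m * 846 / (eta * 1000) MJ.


E = m * 846 / (eta * 1000)
= 913.13 * 846 / (0.5688 * 1000)
= 1358.1364 MJ

1358.1364 MJ


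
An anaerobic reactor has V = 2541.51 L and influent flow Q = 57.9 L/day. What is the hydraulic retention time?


HRT = V / Q
= 2541.51 / 57.9
= 43.8948 days

43.8948 days


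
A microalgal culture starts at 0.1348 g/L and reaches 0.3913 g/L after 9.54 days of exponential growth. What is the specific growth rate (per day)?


mu = ln(X2/X1) / dt
= ln(0.3913/0.1348) / 9.54
= 0.1117 per day

0.1117 per day


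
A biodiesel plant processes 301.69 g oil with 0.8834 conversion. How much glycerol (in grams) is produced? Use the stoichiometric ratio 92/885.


glycerol = oil * conv * (92/885)
= 301.69 * 0.8834 * 92 / 885
= 27.7053 g

27.7053 g


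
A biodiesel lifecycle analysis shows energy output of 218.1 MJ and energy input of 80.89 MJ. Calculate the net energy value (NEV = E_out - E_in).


NEV = E_out - E_in
= 218.1 - 80.89
= 137.2100 MJ

137.2100 MJ


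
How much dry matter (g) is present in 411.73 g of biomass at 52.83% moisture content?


Wd = Ww * (1 - MC/100)
= 411.73 * (1 - 52.83/100)
= 194.2130 g

194.2130 g


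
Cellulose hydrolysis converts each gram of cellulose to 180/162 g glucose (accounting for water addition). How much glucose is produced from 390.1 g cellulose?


glucose = cellulose * 180/162
= 390.1 * 180/162
= 433.4444 g

433.4444 g


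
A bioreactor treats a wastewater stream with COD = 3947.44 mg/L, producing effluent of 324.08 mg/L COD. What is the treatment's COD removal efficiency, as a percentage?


eta = (COD_in - COD_out) / COD_in * 100
= (3947.44 - 324.08) / 3947.44 * 100
= 91.7901%

91.7901%


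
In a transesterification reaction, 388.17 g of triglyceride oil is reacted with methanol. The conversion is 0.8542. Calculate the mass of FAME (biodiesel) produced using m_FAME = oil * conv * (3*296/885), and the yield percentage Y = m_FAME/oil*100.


m_FAME = oil * conv * (3 * 296 / 885) = oil * conv * (888/885)
= 388.17 * 0.8542 * 888 / 885
= 332.6988 g
Y = m_FAME / oil * 100 = conv * (888/885) * 100
= 0.8542 * 888 / 885 * 100
= 85.71%

332.6988 g FAME; Y = 85.71%


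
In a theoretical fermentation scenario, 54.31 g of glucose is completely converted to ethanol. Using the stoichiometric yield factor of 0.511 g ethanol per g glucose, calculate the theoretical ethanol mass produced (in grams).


Theoretical ethanol yield: m_EtOH = 0.511 * m_glucose
m_EtOH = 0.511 * 54.31 = 27.7524 g

27.7524 g


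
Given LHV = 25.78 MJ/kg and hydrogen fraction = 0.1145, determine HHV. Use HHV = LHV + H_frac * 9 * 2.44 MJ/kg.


HHV = LHV + H_frac * 9 * 2.44
= 25.78 + 0.1145 * 9 * 2.44
= 28.2944 MJ/kg

28.2944 MJ/kg


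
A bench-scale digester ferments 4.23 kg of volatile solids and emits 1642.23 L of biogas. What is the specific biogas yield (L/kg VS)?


Y = V / VS
= 1642.23 / 4.23
= 388.2340 L/kg VS

388.2340 L/kg VS


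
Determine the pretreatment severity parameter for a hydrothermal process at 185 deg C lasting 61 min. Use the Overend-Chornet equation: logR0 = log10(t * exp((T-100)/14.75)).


logR0 = log10(t * exp((T - 100) / 14.75))
= log10(61 * exp((185 - 100) / 14.75))
= 4.2880

4.2880


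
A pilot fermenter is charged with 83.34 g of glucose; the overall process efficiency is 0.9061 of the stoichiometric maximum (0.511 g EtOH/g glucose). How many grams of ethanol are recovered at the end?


Actual ethanol: m = 0.511 * 83.34 * 0.9061
m = 38.5878 g

38.5878 g


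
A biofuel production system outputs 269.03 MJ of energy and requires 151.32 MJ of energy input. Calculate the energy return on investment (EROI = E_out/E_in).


EROI = E_out / E_in
= 269.03 / 151.32
= 1.7779

1.7779


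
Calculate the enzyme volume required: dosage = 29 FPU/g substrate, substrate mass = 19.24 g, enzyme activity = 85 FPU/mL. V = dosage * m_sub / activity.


V = dosage * m_sub / activity
V = 29 * 19.24 / 85
V = 6.5642 mL

6.5642 mL


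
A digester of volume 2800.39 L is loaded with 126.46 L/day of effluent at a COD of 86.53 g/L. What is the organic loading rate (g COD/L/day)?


OLR = Q * S / V
= 126.46 * 86.53 / 2800.39
= 3.9075 g/L/day

3.9075 g/L/day


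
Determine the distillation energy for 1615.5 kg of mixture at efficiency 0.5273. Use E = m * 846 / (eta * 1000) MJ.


E = m * 846 / (eta * 1000)
= 1615.5 * 846 / (0.5273 * 1000)
= 2591.9078 MJ

2591.9078 MJ


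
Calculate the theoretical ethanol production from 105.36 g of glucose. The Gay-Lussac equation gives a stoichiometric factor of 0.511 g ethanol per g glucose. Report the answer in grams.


Theoretical ethanol yield: m_EtOH = 0.511 * m_glucose
m_EtOH = 0.511 * 105.36 = 53.8390 g

53.8390 g


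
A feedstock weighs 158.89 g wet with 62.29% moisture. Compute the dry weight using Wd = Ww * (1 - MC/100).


Wd = Ww * (1 - MC/100)
= 158.89 * (1 - 62.29/100)
= 59.9174 g

59.9174 g


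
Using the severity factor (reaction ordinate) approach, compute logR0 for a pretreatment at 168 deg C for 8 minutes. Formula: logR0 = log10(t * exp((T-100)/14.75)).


logR0 = log10(t * exp((T - 100) / 14.75))
= log10(8 * exp((168 - 100) / 14.75))
= 2.9053

2.9053


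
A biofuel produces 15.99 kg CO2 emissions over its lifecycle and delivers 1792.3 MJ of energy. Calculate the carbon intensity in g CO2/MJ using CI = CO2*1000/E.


CI = CO2 * 1000 / E
= 15.99 * 1000 / 1792.3
= 8.9215 g CO2/MJ

8.9215 g CO2/MJ


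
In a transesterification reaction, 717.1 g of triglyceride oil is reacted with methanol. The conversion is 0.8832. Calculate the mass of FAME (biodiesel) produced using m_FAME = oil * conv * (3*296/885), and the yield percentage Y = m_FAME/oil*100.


m_FAME = oil * conv * (3 * 296 / 885) = oil * conv * (888/885)
= 717.1 * 0.8832 * 888 / 885
= 635.4896 g
Y = m_FAME / oil * 100 = conv * (888/885) * 100
= 0.8832 * 888 / 885 * 100
= 88.62%

635.4896 g FAME; Y = 88.62%


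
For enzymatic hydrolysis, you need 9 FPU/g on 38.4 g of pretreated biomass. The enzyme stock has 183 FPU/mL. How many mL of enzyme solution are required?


V = dosage * m_sub / activity
V = 9 * 38.4 / 183
V = 1.8885 mL

1.8885 mL


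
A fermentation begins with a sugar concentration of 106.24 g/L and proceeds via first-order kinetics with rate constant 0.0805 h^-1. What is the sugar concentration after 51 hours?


S = S0 * exp(-k * t)
S = 106.24 * exp(-0.0805 * 51)
S = 1.7510 g/L

1.7510 g/L


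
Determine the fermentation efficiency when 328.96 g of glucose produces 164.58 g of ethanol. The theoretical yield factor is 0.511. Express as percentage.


Fermentation efficiency = (actual / (0.511 * glucose)) * 100
= (164.58 / (0.511 * 328.96)) * 100
= 97.9068%

97.9068%


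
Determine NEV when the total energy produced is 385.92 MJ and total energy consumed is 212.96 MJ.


NEV = E_out - E_in
= 385.92 - 212.96
= 172.9600 MJ

172.9600 MJ


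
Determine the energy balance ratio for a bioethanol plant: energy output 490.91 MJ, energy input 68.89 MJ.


EROI = E_out / E_in
= 490.91 / 68.89
= 7.1260

7.1260


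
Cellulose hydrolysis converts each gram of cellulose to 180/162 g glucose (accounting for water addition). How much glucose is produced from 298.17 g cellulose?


glucose = cellulose * 180/162
= 298.17 * 180/162
= 331.3000 g

331.3000 g


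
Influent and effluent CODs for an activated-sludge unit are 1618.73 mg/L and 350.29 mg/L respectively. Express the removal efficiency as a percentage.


eta = (COD_in - COD_out) / COD_in * 100
= (1618.73 - 350.29) / 1618.73 * 100
= 78.3602%

78.3602%


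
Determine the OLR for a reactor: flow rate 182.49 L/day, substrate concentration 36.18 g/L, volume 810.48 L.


OLR = Q * S / V
= 182.49 * 36.18 / 810.48
= 8.1464 g/L/day

8.1464 g/L/day


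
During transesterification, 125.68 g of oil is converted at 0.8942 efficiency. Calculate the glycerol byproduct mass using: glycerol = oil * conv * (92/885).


glycerol = oil * conv * (92/885)
= 125.68 * 0.8942 * 92 / 885
= 11.6828 g

11.6828 g


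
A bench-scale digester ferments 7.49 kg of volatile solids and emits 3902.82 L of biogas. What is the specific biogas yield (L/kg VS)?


Y = V / VS
= 3902.82 / 7.49
= 521.0708 L/kg VS

521.0708 L/kg VS


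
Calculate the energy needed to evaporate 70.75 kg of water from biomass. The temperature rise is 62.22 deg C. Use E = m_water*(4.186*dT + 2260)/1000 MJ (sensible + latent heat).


E = m_water * (4.186 * dT + 2260) / 1000
= 70.75 * (4.186 * 62.22 + 2260) / 1000
= 178.3220 MJ

178.3220 MJ


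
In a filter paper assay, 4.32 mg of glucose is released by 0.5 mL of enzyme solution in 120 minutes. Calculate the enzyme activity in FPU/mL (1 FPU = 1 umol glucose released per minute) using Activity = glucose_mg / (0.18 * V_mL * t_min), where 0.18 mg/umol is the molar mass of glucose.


Activity = glucose_mg / (0.18 mg/umol * V_mL * t_min)
= 4.32 / (0.18 * 0.5 * 120)
= 0.4000 FPU/mL

0.4000 FPU/mL


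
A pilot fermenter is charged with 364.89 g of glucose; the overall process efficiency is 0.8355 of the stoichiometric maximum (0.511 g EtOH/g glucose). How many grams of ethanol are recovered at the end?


Actual ethanol: m = 0.511 * 364.89 * 0.8355
m = 155.7863 g

155.7863 g


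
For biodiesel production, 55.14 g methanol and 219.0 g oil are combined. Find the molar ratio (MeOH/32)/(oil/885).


Molar ratio = n_MeOH / n_oil = (MeOH/32) / (oil/885) = (MeOH * 885) / (32 * oil)
= (55.14 * 885) / (32 * 219.0)
= 6.9633

6.9633


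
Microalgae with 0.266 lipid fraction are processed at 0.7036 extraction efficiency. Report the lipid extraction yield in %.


Y = lipid_content * extraction_eff * 100
= 0.266 * 0.7036 * 100
= 18.7158%

18.7158%


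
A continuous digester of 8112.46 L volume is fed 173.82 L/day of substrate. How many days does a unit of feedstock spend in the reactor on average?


HRT = V / Q
= 8112.46 / 173.82
= 46.6716 days

46.6716 days


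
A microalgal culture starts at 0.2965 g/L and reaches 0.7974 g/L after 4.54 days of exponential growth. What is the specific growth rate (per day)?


mu = ln(X2/X1) / dt
= ln(0.7974/0.2965) / 4.54
= 0.2179 per day

0.2179 per day


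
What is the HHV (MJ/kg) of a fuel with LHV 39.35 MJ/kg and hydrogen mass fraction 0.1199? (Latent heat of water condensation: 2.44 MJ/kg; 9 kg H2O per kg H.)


HHV = LHV + H_frac * 9 * 2.44
= 39.35 + 0.1199 * 9 * 2.44
= 41.9830 MJ/kg

41.9830 MJ/kg


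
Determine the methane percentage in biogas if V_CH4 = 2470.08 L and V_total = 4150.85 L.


CH4% = V_CH4 / V_total * 100
= 2470.08 / 4150.85 * 100
= 59.5078%

59.5078%


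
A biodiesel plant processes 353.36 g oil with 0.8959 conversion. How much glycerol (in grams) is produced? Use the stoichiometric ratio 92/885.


glycerol = oil * conv * (92/885)
= 353.36 * 0.8959 * 92 / 885
= 32.9095 g

32.9095 g


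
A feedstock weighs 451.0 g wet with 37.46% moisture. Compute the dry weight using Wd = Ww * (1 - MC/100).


Wd = Ww * (1 - MC/100)
= 451.0 * (1 - 37.46/100)
= 282.0554 g

282.0554 g


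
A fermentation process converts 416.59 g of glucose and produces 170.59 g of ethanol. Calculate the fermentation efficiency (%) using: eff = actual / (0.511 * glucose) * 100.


Fermentation efficiency = (actual / (0.511 * glucose)) * 100
= (170.59 / (0.511 * 416.59)) * 100
= 80.1353%

80.1353%


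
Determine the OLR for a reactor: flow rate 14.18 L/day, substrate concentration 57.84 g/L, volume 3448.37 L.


OLR = Q * S / V
= 14.18 * 57.84 / 3448.37
= 0.2378 g/L/day

0.2378 g/L/day


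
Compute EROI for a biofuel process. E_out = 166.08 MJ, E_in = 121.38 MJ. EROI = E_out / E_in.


EROI = E_out / E_in
= 166.08 / 121.38
= 1.3683

1.3683


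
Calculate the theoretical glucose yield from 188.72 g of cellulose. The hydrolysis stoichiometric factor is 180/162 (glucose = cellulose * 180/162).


glucose = cellulose * 180/162
= 188.72 * 180/162
= 209.6889 g

209.6889 g


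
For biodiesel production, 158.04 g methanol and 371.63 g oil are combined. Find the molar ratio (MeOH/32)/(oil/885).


Molar ratio = n_MeOH / n_oil = (MeOH/32) / (oil/885) = (MeOH * 885) / (32 * oil)
= (158.04 * 885) / (32 * 371.63)
= 11.7611

11.7611


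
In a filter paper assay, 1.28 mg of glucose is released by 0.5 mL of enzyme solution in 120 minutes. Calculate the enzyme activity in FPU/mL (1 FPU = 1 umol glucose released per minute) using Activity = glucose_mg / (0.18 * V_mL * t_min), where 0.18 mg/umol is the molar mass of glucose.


Activity = glucose_mg / (0.18 mg/umol * V_mL * t_min)
= 1.28 / (0.18 * 0.5 * 120)
= 0.1185 FPU/mL

0.1185 FPU/mL


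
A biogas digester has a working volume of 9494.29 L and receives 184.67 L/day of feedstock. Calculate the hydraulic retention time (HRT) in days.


HRT = V / Q
= 9494.29 / 184.67
= 51.4122 days

51.4122 days


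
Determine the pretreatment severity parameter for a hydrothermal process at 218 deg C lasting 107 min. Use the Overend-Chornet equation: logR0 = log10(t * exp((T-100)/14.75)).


logR0 = log10(t * exp((T - 100) / 14.75))
= log10(107 * exp((218 - 100) / 14.75))
= 5.5037

5.5037


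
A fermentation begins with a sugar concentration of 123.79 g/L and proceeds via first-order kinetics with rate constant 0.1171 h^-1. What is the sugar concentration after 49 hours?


S = S0 * exp(-k * t)
S = 123.79 * exp(-0.1171 * 49)
S = 0.3988 g/L

0.3988 g/L


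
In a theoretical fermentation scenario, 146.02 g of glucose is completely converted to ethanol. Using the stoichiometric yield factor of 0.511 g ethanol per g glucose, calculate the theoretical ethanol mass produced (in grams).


Theoretical ethanol yield: m_EtOH = 0.511 * m_glucose
m_EtOH = 0.511 * 146.02 = 74.6162 g

74.6162 g


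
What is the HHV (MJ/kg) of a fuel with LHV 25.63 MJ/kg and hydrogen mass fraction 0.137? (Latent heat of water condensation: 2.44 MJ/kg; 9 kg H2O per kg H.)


HHV = LHV + H_frac * 9 * 2.44
= 25.63 + 0.137 * 9 * 2.44
= 28.6385 MJ/kg

28.6385 MJ/kg


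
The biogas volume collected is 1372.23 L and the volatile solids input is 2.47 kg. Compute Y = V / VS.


Y = V / VS
= 1372.23 / 2.47
= 555.5587 L/kg VS

555.5587 L/kg VS


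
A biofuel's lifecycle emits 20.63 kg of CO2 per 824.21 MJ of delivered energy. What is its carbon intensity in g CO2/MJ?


CI = CO2 * 1000 / E
= 20.63 * 1000 / 824.21
= 25.0300 g CO2/MJ

25.0300 g CO2/MJ


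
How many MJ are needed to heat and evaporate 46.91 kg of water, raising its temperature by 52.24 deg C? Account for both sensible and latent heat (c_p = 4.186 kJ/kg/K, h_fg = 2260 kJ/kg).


E = m_water * (4.186 * dT + 2260) / 1000
= 46.91 * (4.186 * 52.24 + 2260) / 1000
= 116.2747 MJ

116.2747 MJ


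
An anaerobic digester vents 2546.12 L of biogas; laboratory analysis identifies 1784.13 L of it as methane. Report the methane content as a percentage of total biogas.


CH4% = V_CH4 / V_total * 100
= 1784.13 / 2546.12 * 100
= 70.0725%

70.0725%


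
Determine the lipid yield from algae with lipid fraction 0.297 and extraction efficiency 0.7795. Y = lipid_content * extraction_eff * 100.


Y = lipid_content * extraction_eff * 100
= 0.297 * 0.7795 * 100
= 23.1511%

23.1511%


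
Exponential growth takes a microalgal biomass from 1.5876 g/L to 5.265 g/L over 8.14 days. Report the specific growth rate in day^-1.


mu = ln(X2/X1) / dt
= ln(5.265/1.5876) / 8.14
= 0.1473 per day

0.1473 per day


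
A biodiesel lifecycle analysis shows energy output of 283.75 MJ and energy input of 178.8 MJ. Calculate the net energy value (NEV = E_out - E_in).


NEV = E_out - E_in
= 283.75 - 178.8
= 104.9500 MJ

104.9500 MJ


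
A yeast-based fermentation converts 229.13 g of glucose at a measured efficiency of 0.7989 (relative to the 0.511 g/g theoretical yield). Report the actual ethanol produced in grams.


Actual ethanol: m = 0.511 * 229.13 * 0.7989
m = 93.5396 g

93.5396 g


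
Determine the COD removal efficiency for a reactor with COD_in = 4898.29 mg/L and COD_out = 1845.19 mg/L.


eta = (COD_in - COD_out) / COD_in * 100
= (4898.29 - 1845.19) / 4898.29 * 100
= 62.3299%

62.3299%


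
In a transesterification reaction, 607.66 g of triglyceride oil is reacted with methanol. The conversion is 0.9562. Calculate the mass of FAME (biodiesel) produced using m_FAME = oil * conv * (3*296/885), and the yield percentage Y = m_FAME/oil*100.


m_FAME = oil * conv * (3 * 296 / 885) = oil * conv * (888/885)
= 607.66 * 0.9562 * 888 / 885
= 583.0141 g
Y = m_FAME / oil * 100 = conv * (888/885) * 100
= 0.9562 * 888 / 885 * 100
= 95.94%

583.0141 g FAME; Y = 95.94%


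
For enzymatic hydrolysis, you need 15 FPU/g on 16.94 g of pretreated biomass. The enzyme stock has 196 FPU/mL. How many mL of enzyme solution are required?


V = dosage * m_sub / activity
V = 15 * 16.94 / 196
V = 1.2964 mL

1.2964 mL


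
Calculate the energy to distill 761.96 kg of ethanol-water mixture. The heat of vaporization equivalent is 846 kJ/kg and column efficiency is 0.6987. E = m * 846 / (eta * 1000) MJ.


E = m * 846 / (eta * 1000)
= 761.96 * 846 / (0.6987 * 1000)
= 922.5965 MJ

922.5965 MJ


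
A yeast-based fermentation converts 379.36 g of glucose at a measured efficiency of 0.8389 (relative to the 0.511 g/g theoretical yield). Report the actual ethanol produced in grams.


Actual ethanol: m = 0.511 * 379.36 * 0.8389
m = 162.6232 g

162.6232 g


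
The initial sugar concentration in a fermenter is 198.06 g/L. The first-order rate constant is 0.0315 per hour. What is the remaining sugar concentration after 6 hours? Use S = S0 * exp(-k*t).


S = S0 * exp(-k * t)
S = 198.06 * exp(-0.0315 * 6)
S = 163.9514 g/L

163.9514 g/L


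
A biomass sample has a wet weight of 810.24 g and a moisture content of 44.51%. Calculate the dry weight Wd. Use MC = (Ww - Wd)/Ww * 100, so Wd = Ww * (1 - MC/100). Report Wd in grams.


Wd = Ww * (1 - MC/100)
= 810.24 * (1 - 44.51/100)
= 449.6022 g

449.6022 g


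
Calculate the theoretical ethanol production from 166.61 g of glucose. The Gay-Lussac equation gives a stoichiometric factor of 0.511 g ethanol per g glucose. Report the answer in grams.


Theoretical ethanol yield: m_EtOH = 0.511 * m_glucose
m_EtOH = 0.511 * 166.61 = 85.1377 g

85.1377 g


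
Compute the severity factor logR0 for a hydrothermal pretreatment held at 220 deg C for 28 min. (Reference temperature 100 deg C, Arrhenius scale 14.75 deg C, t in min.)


logR0 = log10(t * exp((T - 100) / 14.75))
= log10(28 * exp((220 - 100) / 14.75))
= 4.9804

4.9804


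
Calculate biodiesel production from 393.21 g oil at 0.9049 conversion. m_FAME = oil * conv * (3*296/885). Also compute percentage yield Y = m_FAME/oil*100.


m_FAME = oil * conv * (3 * 296 / 885) = oil * conv * (888/885)
= 393.21 * 0.9049 * 888 / 885
= 357.0219 g
Y = m_FAME / oil * 100 = conv * (888/885) * 100
= 0.9049 * 888 / 885 * 100
= 90.80%

357.0219 g FAME; Y = 90.80%


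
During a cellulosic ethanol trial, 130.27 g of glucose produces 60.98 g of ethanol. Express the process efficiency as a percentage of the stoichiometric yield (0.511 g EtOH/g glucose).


Fermentation efficiency = (actual / (0.511 * glucose)) * 100
= (60.98 / (0.511 * 130.27)) * 100
= 91.6056%

91.6056%


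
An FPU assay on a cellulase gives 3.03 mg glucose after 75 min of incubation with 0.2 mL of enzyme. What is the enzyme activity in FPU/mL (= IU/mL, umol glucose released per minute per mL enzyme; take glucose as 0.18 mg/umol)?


Activity = glucose_mg / (0.18 mg/umol * V_mL * t_min)
= 3.03 / (0.18 * 0.2 * 75)
= 1.1222 FPU/mL

1.1222 FPU/mL


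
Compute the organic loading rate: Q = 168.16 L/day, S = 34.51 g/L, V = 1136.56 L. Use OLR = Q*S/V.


OLR = Q * S / V
= 168.16 * 34.51 / 1136.56
= 5.1059 g/L/day

5.1059 g/L/day


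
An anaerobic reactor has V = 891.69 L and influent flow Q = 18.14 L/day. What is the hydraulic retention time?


HRT = V / Q
= 891.69 / 18.14
= 49.1560 days

49.1560 days


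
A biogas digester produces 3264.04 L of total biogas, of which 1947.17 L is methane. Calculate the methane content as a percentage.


CH4% = V_CH4 / V_total * 100
= 1947.17 / 3264.04 * 100
= 59.6552%

59.6552%


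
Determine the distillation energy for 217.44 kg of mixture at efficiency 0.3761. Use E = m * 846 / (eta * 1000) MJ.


E = m * 846 / (eta * 1000)
= 217.44 * 846 / (0.3761 * 1000)
= 489.1099 MJ

489.1099 MJ


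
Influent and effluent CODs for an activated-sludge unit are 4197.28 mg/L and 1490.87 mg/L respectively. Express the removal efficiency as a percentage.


eta = (COD_in - COD_out) / COD_in * 100
= (4197.28 - 1490.87) / 4197.28 * 100
= 64.4801%

64.4801%


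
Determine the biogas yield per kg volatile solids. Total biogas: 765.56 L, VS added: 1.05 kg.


Y = V / VS
= 765.56 / 1.05
= 729.1048 L/kg VS

729.1048 L/kg VS


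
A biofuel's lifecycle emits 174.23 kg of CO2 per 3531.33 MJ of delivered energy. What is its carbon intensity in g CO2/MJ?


CI = CO2 * 1000 / E
= 174.23 * 1000 / 3531.33
= 49.3384 g CO2/MJ

49.3384 g CO2/MJ


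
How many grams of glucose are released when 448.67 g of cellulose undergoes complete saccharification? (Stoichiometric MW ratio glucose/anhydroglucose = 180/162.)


glucose = cellulose * 180/162
= 448.67 * 180/162
= 498.5222 g

498.5222 g


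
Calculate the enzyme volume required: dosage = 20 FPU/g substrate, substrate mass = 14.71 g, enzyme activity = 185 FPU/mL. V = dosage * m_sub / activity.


V = dosage * m_sub / activity
V = 20 * 14.71 / 185
V = 1.5903 mL

1.5903 mL


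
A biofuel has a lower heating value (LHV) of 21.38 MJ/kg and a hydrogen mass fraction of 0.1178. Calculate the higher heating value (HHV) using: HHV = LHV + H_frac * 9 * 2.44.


HHV = LHV + H_frac * 9 * 2.44
= 21.38 + 0.1178 * 9 * 2.44
= 23.9669 MJ/kg

23.9669 MJ/kg


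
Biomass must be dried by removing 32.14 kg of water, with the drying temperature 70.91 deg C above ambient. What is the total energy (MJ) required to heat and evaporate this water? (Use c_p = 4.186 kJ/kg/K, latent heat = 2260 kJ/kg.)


E = m_water * (4.186 * dT + 2260) / 1000
= 32.14 * (4.186 * 70.91 + 2260) / 1000
= 82.1765 MJ

82.1765 MJ


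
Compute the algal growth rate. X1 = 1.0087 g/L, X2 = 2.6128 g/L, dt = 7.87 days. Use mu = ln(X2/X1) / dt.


mu = ln(X2/X1) / dt
= ln(2.6128/1.0087) / 7.87
= 0.1209 per day

0.1209 per day


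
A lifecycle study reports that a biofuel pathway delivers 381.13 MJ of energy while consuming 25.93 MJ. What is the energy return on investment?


EROI = E_out / E_in
= 381.13 / 25.93
= 14.6984

14.6984


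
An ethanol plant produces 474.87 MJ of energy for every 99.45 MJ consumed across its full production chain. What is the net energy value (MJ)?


NEV = E_out - E_in
= 474.87 - 99.45
= 375.4200 MJ

375.4200 MJ


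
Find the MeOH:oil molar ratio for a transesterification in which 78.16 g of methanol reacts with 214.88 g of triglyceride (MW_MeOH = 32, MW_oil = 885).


Molar ratio = n_MeOH / n_oil = (MeOH/32) / (oil/885) = (MeOH * 885) / (32 * oil)
= (78.16 * 885) / (32 * 214.88)
= 10.0596

10.0596


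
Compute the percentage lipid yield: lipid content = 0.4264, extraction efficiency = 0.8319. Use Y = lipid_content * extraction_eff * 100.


Y = lipid_content * extraction_eff * 100
= 0.4264 * 0.8319 * 100
= 35.4722%

35.4722%


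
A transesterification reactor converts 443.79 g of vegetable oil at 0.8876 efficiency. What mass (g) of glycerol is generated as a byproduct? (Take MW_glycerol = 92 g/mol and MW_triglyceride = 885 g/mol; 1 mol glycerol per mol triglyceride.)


glycerol = oil * conv * (92/885)
= 443.79 * 0.8876 * 92 / 885
= 40.9486 g

40.9486 g


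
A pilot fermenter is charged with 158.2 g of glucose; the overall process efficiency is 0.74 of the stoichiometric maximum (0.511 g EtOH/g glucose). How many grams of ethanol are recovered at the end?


Actual ethanol: m = 0.511 * 158.2 * 0.74
m = 59.8217 g

59.8217 g


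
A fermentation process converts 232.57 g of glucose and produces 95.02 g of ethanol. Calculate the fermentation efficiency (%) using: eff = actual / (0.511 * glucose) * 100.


Fermentation efficiency = (actual / (0.511 * glucose)) * 100
= (95.02 / (0.511 * 232.57)) * 100
= 79.9540%

79.9540%


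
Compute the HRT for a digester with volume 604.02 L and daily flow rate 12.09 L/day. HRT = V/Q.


HRT = V / Q
= 604.02 / 12.09
= 49.9603 days

49.9603 days


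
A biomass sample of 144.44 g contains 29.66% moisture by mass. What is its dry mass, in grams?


Wd = Ww * (1 - MC/100)
= 144.44 * (1 - 29.66/100)
= 101.5991 g

101.5991 g


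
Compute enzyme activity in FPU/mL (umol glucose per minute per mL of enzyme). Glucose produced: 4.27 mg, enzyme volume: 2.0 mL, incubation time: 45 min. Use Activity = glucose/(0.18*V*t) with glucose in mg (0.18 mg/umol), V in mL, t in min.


Activity = glucose_mg / (0.18 mg/umol * V_mL * t_min)
= 4.27 / (0.18 * 2.0 * 45)
= 0.2636 FPU/mL

0.2636 FPU/mL


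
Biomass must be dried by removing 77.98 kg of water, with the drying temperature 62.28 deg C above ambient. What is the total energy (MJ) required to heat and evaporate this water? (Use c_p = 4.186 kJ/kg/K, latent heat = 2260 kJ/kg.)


E = m_water * (4.186 * dT + 2260) / 1000
= 77.98 * (4.186 * 62.28 + 2260) / 1000
= 196.5645 MJ

196.5645 MJ


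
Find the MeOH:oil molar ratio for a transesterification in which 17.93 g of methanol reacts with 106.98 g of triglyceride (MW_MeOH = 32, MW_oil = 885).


Molar ratio = n_MeOH / n_oil = (MeOH/32) / (oil/885) = (MeOH * 885) / (32 * oil)
= (17.93 * 885) / (32 * 106.98)
= 4.6352

4.6352


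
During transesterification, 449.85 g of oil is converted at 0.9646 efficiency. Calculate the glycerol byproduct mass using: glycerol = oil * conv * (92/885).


glycerol = oil * conv * (92/885)
= 449.85 * 0.9646 * 92 / 885
= 45.1086 g

45.1086 g


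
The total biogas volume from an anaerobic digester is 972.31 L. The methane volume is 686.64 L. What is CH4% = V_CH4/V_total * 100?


CH4% = V_CH4 / V_total * 100
= 686.64 / 972.31 * 100
= 70.6195%

70.6195%


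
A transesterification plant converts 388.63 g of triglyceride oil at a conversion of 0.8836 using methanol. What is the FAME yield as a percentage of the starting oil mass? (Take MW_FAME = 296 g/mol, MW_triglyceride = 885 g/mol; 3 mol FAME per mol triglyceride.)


m_FAME = oil * conv * (3 * 296 / 885) = oil * conv * (888/885)
= 388.63 * 0.8836 * 888 / 885
= 344.5575 g
Y = m_FAME / oil * 100 = conv * (888/885) * 100
= 0.8836 * 888 / 885 * 100
= 88.66%

88.66%


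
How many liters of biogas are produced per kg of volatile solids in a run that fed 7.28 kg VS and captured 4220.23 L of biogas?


Y = V / VS
= 4220.23 / 7.28
= 579.7019 L/kg VS

579.7019 L/kg VS


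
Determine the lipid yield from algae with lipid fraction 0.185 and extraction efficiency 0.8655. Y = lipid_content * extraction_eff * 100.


Y = lipid_content * extraction_eff * 100
= 0.185 * 0.8655 * 100
= 16.0117%

16.0117%


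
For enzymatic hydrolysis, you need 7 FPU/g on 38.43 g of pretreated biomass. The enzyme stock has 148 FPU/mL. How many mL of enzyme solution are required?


V = dosage * m_sub / activity
V = 7 * 38.43 / 148
V = 1.8176 mL

1.8176 mL


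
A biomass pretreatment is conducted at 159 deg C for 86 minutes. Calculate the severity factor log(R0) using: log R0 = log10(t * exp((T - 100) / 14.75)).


logR0 = log10(t * exp((T - 100) / 14.75))
= log10(86 * exp((159 - 100) / 14.75))
= 3.6717

3.6717


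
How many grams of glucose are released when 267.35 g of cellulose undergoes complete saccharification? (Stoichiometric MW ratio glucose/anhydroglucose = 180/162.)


glucose = cellulose * 180/162
= 267.35 * 180/162
= 297.0556 g

297.0556 g


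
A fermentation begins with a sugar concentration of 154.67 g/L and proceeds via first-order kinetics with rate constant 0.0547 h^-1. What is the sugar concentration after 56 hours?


S = S0 * exp(-k * t)
S = 154.67 * exp(-0.0547 * 56)
S = 7.2290 g/L

7.2290 g/L


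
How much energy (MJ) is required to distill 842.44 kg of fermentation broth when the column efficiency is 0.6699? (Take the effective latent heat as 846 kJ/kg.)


E = m * 846 / (eta * 1000)
= 842.44 * 846 / (0.6699 * 1000)
= 1063.8965 MJ

1063.8965 MJ


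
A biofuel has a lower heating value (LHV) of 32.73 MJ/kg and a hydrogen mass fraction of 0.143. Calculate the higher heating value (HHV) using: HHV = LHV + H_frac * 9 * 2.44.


HHV = LHV + H_frac * 9 * 2.44
= 32.73 + 0.143 * 9 * 2.44
= 35.8703 MJ/kg

35.8703 MJ/kg


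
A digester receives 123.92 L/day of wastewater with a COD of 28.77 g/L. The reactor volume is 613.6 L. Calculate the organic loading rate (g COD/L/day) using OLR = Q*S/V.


OLR = Q * S / V
= 123.92 * 28.77 / 613.6
= 5.8103 g/L/day

5.8103 g/L/day


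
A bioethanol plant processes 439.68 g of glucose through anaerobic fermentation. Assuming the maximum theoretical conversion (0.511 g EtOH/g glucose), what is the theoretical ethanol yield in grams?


Theoretical ethanol yield: m_EtOH = 0.511 * m_glucose
m_EtOH = 0.511 * 439.68 = 224.6765 g

224.6765 g


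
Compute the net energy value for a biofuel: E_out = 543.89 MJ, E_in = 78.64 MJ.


NEV = E_out - E_in
= 543.89 - 78.64
= 465.2500 MJ

465.2500 MJ


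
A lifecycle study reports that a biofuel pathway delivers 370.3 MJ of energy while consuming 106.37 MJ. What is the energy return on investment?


EROI = E_out / E_in
= 370.3 / 106.37
= 3.4812

3.4812


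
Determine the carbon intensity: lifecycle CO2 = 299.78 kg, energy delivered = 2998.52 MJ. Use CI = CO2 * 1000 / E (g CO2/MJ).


CI = CO2 * 1000 / E
= 299.78 * 1000 / 2998.52
= 99.9760 g CO2/MJ

99.9760 g CO2/MJ


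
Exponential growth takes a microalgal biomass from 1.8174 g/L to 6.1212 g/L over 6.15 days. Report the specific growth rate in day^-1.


mu = ln(X2/X1) / dt
= ln(6.1212/1.8174) / 6.15
= 0.1975 per day

0.1975 per day


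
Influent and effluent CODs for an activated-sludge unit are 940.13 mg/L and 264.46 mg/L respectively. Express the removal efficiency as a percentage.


eta = (COD_in - COD_out) / COD_in * 100
= (940.13 - 264.46) / 940.13 * 100
= 71.8698%

71.8698%


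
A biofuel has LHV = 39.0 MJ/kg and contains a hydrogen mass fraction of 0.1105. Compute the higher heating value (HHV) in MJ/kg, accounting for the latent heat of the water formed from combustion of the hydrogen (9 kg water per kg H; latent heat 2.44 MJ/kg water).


HHV = LHV + H_frac * 9 * 2.44
= 39.0 + 0.1105 * 9 * 2.44
= 41.4266 MJ/kg

41.4266 MJ/kg


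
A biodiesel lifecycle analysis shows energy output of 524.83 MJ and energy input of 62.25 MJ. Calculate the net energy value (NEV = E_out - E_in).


NEV = E_out - E_in
= 524.83 - 62.25
= 462.5800 MJ

462.5800 MJ


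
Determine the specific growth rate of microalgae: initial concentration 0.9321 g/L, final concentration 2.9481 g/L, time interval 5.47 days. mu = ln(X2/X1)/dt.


mu = ln(X2/X1) / dt
= ln(2.9481/0.9321) / 5.47
= 0.2105 per day

0.2105 per day


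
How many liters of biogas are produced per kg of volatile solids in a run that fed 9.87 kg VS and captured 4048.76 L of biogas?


Y = V / VS
= 4048.76 / 9.87
= 410.2087 L/kg VS

410.2087 L/kg VS


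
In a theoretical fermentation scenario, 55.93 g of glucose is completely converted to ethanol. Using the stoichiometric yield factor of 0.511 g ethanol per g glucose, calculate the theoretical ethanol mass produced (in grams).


Theoretical ethanol yield: m_EtOH = 0.511 * m_glucose
m_EtOH = 0.511 * 55.93 = 28.5802 g

28.5802 g


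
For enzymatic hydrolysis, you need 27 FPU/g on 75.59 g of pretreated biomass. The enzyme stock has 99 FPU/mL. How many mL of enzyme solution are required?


V = dosage * m_sub / activity
V = 27 * 75.59 / 99
V = 20.6155 mL

20.6155 mL


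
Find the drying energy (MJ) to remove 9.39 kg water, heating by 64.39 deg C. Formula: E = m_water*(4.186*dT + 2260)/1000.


E = m_water * (4.186 * dT + 2260) / 1000
= 9.39 * (4.186 * 64.39 + 2260) / 1000
= 23.7523 MJ

23.7523 MJ


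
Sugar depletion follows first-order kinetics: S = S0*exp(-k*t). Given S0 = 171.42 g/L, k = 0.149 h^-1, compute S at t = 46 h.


S = S0 * exp(-k * t)
S = 171.42 * exp(-0.149 * 46)
S = 0.1809 g/L

0.1809 g/L


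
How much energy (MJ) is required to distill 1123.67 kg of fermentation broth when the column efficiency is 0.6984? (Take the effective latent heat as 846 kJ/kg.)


E = m * 846 / (eta * 1000)
= 1123.67 * 846 / (0.6984 * 1000)
= 1361.1466 MJ

1361.1466 MJ


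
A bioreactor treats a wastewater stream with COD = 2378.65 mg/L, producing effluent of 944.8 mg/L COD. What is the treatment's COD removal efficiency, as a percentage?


eta = (COD_in - COD_out) / COD_in * 100
= (2378.65 - 944.8) / 2378.65 * 100
= 60.2800%

60.2800%


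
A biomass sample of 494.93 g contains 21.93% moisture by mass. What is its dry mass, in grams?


Wd = Ww * (1 - MC/100)
= 494.93 * (1 - 21.93/100)
= 386.3919 g

386.3919 g


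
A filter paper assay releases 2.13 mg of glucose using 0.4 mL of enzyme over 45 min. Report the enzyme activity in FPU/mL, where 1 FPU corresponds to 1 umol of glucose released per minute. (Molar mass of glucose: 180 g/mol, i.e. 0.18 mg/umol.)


Activity = glucose_mg / (0.18 mg/umol * V_mL * t_min)
= 2.13 / (0.18 * 0.4 * 45)
= 0.6574 FPU/mL

0.6574 FPU/mL


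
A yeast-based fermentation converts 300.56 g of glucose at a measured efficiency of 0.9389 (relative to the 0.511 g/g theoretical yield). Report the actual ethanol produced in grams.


Actual ethanol: m = 0.511 * 300.56 * 0.9389
m = 144.2020 g

144.2020 g


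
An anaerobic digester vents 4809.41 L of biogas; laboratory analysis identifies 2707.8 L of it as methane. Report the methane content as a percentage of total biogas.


CH4% = V_CH4 / V_total * 100
= 2707.8 / 4809.41 * 100
= 56.3021%

56.3021%


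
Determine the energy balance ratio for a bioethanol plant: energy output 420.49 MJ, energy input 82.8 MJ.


EROI = E_out / E_in
= 420.49 / 82.8
= 5.0784

5.0784


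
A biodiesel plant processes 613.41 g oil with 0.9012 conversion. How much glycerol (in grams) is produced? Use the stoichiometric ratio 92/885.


glycerol = oil * conv * (92/885)
= 613.41 * 0.9012 * 92 / 885
= 57.4667 g

57.4667 g


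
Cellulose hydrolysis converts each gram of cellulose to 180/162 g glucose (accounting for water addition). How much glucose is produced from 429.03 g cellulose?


glucose = cellulose * 180/162
= 429.03 * 180/162
= 476.7000 g

476.7000 g


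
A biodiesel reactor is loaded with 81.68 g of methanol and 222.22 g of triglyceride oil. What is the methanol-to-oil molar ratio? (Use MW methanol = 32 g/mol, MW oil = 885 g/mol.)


Molar ratio = n_MeOH / n_oil = (MeOH/32) / (oil/885) = (MeOH * 885) / (32 * oil)
= (81.68 * 885) / (32 * 222.22)
= 10.1654

10.1654


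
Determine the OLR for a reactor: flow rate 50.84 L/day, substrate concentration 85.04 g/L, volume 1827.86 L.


OLR = Q * S / V
= 50.84 * 85.04 / 1827.86
= 2.3653 g/L/day

2.3653 g/L/day


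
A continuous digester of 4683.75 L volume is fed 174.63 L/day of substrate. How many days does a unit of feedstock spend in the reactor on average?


HRT = V / Q
= 4683.75 / 174.63
= 26.8210 days

26.8210 days
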